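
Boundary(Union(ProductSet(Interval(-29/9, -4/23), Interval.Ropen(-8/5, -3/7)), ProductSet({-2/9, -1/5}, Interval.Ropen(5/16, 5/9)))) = Union(ProductSet({-29/9, -4/23}, Interval(-8/5, -3/7)), ProductSet({-2/9, -1/5}, Interval(5/16, 5/9)), ProductSet(Interval(-29/9, -4/23), {-8/5, -3/7}))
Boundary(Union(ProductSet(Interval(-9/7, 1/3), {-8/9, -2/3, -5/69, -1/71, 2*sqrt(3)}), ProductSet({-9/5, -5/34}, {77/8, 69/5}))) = Union(ProductSet({-9/5, -5/34}, {77/8, 69/5}), ProductSet(Interval(-9/7, 1/3), {-8/9, -2/3, -5/69, -1/71, 2*sqrt(3)}))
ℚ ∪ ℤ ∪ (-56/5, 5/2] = ℚ ∪ [-56/5, 5/2]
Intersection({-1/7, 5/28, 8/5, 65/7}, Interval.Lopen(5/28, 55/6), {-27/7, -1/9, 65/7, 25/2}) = EmptySet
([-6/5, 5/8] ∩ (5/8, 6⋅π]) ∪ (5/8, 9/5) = (5/8, 9/5)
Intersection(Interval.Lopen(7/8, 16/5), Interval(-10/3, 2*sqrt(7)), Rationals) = Intersection(Interval.Lopen(7/8, 16/5), Rationals)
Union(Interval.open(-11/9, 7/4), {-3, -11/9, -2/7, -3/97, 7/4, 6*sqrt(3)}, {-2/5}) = Union({-3, 6*sqrt(3)}, Interval(-11/9, 7/4))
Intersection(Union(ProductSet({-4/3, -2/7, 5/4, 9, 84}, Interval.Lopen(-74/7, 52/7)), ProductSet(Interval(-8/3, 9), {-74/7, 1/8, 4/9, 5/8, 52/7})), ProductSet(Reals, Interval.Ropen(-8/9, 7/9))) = Union(ProductSet({-4/3, -2/7, 5/4, 9, 84}, Interval.Ropen(-8/9, 7/9)), ProductSet(Interval(-8/3, 9), {1/8, 4/9, 5/8}))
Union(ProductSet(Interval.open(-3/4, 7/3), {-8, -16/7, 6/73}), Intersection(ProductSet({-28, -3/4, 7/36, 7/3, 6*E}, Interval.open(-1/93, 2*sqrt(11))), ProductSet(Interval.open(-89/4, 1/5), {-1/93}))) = ProductSet(Interval.open(-3/4, 7/3), {-8, -16/7, 6/73})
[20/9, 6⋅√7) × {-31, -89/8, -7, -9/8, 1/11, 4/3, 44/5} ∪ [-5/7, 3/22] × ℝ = ([-5/7, 3/22] × ℝ) ∪ ([20/9, 6⋅√7) × {-31, -89/8, -7, -9/8, 1/11, 4/3, 44/5})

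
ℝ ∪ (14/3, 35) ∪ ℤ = (-∞, ∞)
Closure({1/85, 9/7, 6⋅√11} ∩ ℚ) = {1/85, 9/7}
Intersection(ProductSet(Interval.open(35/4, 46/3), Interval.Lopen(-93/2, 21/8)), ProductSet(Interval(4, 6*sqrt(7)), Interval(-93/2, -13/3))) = ProductSet(Interval.open(35/4, 46/3), Interval.Lopen(-93/2, -13/3))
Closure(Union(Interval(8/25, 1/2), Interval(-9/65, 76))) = Interval(-9/65, 76)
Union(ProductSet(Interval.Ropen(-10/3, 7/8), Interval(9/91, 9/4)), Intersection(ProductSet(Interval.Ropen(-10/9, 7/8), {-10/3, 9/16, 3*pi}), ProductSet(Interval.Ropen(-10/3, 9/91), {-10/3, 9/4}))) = Union(ProductSet(Interval.Ropen(-10/3, 7/8), Interval(9/91, 9/4)), ProductSet(Interval.Ropen(-10/9, 9/91), {-10/3}))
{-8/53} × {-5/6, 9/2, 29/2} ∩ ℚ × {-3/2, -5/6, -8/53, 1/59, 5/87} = {-8/53} × {-5/6}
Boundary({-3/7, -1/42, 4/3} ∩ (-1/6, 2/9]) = {-1/42}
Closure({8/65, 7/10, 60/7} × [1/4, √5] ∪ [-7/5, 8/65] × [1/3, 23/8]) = ([-7/5, 8/65] × [1/3, 23/8]) ∪ ({8/65, 7/10, 60/7} × [1/4, √5])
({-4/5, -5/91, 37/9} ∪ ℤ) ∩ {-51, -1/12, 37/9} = {-51, 37/9}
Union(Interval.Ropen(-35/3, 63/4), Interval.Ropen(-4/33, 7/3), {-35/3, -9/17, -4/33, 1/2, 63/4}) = Interval(-35/3, 63/4)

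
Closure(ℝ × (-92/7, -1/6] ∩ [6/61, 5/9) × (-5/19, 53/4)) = ({6/61, 5/9} × [-5/19, -1/6]) ∪ ([6/61, 5/9] × {-5/19, -1/6}) ∪ ([6/61, 5/9) × (-5/19, -1/6])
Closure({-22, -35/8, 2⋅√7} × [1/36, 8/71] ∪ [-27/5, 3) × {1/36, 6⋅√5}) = ([-27/5, 3] × {1/36, 6⋅√5}) ∪ ({-22, -35/8, 2⋅√7} × [1/36, 8/71])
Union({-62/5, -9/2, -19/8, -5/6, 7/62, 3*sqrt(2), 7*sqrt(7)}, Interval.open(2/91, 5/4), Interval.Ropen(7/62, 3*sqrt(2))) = Union({-62/5, -9/2, -19/8, -5/6, 7*sqrt(7)}, Interval.Lopen(2/91, 3*sqrt(2)))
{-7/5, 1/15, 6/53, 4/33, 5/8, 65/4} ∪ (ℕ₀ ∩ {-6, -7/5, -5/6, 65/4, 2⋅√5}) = {-7/5, 1/15, 6/53, 4/33, 5/8, 65/4}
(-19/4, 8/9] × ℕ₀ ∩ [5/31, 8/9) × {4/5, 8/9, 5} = [5/31, 8/9) × {5}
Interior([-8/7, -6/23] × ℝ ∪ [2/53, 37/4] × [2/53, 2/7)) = ((-8/7, -6/23) × ℝ) ∪ ((2/53, 37/4) × (2/53, 2/7))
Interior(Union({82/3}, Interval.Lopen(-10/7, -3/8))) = Interval.open(-10/7, -3/8)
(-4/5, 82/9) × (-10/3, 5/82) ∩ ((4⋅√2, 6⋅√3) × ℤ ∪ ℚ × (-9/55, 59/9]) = ((ℚ ∩ (-4/5, 82/9)) × (-9/55, 5/82)) ∪ ((4⋅√2, 82/9) × {-3, -2, -1, 0})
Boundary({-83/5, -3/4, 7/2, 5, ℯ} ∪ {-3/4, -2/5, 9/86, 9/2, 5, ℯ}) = {-83/5, -3/4, -2/5, 9/86, 7/2, 9/2, 5, ℯ}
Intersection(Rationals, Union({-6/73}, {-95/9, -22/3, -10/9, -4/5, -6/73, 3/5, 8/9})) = {-95/9, -22/3, -10/9, -4/5, -6/73, 3/5, 8/9}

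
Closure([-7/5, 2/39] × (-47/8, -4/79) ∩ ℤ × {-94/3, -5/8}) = {-1, 0} × {-5/8}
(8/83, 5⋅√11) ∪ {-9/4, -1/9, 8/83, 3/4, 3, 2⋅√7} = {-9/4, -1/9} ∪ [8/83, 5⋅√11)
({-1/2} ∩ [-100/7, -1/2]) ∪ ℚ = ℚ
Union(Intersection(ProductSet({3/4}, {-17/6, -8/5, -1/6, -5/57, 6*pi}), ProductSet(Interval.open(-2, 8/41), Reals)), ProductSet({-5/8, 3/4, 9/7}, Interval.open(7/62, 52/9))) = ProductSet({-5/8, 3/4, 9/7}, Interval.open(7/62, 52/9))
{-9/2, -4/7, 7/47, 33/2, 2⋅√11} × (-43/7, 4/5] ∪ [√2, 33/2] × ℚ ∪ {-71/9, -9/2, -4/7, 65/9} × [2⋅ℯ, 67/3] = ([√2, 33/2] × ℚ) ∪ ({-71/9, -9/2, -4/7, 65/9} × [2⋅ℯ, 67/3]) ∪ ({-9/2, -4/7, 7/47, 33/2, 2⋅√11} × (-43/7, 4/5])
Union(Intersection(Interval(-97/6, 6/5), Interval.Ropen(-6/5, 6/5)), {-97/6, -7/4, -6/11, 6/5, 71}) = Union({-97/6, -7/4, 71}, Interval(-6/5, 6/5))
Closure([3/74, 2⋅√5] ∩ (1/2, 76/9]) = [1/2, 2⋅√5]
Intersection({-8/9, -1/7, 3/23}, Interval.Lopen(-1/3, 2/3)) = {-1/7, 3/23}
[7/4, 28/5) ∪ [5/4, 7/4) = [5/4, 28/5)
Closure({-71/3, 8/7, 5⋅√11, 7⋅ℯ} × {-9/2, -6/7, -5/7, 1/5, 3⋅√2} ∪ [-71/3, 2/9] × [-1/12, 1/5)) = ([-71/3, 2/9] × [-1/12, 1/5]) ∪ ({-71/3, 8/7, 5⋅√11, 7⋅ℯ} × {-9/2, -6/7, -5/7, 1/5, 3⋅√2})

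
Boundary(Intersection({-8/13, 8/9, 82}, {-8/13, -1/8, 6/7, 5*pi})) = {-8/13}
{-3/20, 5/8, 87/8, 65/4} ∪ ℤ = ℤ ∪ {-3/20, 5/8, 87/8, 65/4}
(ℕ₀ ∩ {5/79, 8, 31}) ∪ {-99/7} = {-99/7, 8, 31}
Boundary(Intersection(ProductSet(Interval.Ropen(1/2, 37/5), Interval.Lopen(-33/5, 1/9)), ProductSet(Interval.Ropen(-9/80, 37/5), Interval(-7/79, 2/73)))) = Union(ProductSet({1/2, 37/5}, Interval(-7/79, 2/73)), ProductSet(Interval(1/2, 37/5), {-7/79, 2/73}))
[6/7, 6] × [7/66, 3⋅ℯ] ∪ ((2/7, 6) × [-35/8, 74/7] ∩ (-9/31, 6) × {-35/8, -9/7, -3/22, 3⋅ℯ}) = ((2/7, 6) × {-35/8, -9/7, -3/22, 3⋅ℯ}) ∪ ([6/7, 6] × [7/66, 3⋅ℯ])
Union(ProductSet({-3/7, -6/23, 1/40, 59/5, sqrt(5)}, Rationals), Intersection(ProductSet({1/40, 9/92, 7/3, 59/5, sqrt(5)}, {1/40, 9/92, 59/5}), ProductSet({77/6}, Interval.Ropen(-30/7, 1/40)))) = ProductSet({-3/7, -6/23, 1/40, 59/5, sqrt(5)}, Rationals)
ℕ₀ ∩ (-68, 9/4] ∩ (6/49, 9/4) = {1, 2}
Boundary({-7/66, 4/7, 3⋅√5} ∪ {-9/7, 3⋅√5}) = {-9/7, -7/66, 4/7, 3⋅√5}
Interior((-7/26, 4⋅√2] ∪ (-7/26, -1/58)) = (-7/26, 4⋅√2)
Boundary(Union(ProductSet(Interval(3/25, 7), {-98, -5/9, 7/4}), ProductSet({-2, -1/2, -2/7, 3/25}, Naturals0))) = Union(ProductSet({-2, -1/2, -2/7, 3/25}, Naturals0), ProductSet(Interval(3/25, 7), {-98, -5/9, 7/4}))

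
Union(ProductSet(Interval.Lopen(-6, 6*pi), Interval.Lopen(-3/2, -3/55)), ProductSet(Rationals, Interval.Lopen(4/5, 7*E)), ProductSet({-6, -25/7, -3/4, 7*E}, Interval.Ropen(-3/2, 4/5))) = Union(ProductSet({-6, -25/7, -3/4, 7*E}, Interval.Ropen(-3/2, 4/5)), ProductSet(Interval.Lopen(-6, 6*pi), Interval.Lopen(-3/2, -3/55)), ProductSet(Rationals, Interval.Lopen(4/5, 7*E)))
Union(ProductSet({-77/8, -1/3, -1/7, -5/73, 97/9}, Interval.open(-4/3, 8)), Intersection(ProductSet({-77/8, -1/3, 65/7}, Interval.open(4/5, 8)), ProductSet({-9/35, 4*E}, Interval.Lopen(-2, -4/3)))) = ProductSet({-77/8, -1/3, -1/7, -5/73, 97/9}, Interval.open(-4/3, 8))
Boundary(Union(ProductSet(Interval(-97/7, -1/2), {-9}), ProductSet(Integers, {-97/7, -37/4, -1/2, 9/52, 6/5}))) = Union(ProductSet(Integers, {-97/7, -37/4, -1/2, 9/52, 6/5}), ProductSet(Interval(-97/7, -1/2), {-9}))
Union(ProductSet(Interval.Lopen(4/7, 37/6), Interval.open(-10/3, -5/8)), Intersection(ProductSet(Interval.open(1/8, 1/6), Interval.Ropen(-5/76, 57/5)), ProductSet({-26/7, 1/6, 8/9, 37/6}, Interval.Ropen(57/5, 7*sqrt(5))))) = ProductSet(Interval.Lopen(4/7, 37/6), Interval.open(-10/3, -5/8))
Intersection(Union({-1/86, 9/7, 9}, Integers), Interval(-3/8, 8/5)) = Union({-1/86, 9/7}, Range(0, 2, 1))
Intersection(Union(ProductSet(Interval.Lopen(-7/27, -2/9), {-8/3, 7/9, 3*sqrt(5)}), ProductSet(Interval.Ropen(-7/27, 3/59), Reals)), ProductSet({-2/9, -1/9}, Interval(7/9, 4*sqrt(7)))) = ProductSet({-2/9, -1/9}, Interval(7/9, 4*sqrt(7)))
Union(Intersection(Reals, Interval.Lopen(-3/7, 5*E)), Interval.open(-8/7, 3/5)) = Interval.Lopen(-8/7, 5*E)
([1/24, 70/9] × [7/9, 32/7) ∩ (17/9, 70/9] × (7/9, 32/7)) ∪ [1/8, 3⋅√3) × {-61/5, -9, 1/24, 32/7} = ((17/9, 70/9] × (7/9, 32/7)) ∪ ([1/8, 3⋅√3) × {-61/5, -9, 1/24, 32/7})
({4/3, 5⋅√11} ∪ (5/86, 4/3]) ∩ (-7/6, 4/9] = (5/86, 4/9]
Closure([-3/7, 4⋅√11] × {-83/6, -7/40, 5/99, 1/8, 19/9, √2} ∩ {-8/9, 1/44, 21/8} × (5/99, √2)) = {1/44, 21/8} × {1/8}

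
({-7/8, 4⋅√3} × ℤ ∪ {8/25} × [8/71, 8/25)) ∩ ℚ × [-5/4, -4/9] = {-7/8} × {-1}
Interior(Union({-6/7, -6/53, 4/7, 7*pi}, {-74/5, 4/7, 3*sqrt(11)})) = EmptySet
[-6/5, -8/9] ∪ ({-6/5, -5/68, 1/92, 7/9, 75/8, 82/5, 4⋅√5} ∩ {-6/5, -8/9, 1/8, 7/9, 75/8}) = [-6/5, -8/9] ∪ {7/9, 75/8}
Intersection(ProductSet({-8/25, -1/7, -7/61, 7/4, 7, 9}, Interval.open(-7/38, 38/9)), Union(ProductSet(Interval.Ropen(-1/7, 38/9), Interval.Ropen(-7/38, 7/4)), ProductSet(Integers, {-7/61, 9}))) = Union(ProductSet({7, 9}, {-7/61}), ProductSet({-1/7, -7/61, 7/4}, Interval.open(-7/38, 7/4)))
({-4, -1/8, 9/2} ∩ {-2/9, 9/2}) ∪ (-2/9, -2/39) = (-2/9, -2/39) ∪ {9/2}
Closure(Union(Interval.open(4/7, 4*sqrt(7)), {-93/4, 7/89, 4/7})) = Union({-93/4, 7/89}, Interval(4/7, 4*sqrt(7)))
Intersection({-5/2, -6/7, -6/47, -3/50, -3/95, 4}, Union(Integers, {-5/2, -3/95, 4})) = {-5/2, -3/95, 4}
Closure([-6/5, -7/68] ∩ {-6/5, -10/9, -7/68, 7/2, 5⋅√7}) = {-6/5, -10/9, -7/68}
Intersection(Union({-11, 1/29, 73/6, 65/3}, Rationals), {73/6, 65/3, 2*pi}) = {73/6, 65/3}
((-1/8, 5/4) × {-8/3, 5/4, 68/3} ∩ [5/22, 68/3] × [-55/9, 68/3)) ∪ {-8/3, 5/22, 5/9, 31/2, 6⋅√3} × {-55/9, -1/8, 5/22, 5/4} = ([5/22, 5/4) × {-8/3, 5/4}) ∪ ({-8/3, 5/22, 5/9, 31/2, 6⋅√3} × {-55/9, -1/8, 5/22, 5/4})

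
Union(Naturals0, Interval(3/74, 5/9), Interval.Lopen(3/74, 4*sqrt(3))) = Union(Interval(3/74, 4*sqrt(3)), Naturals0)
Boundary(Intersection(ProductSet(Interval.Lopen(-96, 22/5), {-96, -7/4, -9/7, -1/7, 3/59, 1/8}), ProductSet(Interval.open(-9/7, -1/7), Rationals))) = ProductSet(Interval(-9/7, -1/7), {-96, -7/4, -9/7, -1/7, 3/59, 1/8})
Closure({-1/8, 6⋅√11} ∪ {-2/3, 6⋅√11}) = {-2/3, -1/8, 6⋅√11}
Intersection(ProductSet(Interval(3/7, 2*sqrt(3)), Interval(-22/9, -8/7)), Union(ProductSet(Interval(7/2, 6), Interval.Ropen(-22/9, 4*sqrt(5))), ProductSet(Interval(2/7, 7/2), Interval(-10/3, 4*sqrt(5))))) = ProductSet(Interval(3/7, 2*sqrt(3)), Interval(-22/9, -8/7))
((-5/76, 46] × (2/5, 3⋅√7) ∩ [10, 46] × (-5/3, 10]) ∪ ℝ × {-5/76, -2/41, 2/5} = (ℝ × {-5/76, -2/41, 2/5}) ∪ ([10, 46] × (2/5, 3⋅√7))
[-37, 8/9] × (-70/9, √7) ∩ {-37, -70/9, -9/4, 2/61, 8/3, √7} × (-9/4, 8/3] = {-37, -70/9, -9/4, 2/61} × (-9/4, √7)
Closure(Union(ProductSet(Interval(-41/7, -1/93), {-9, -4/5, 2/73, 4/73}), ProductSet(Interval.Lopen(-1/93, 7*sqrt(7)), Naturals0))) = Union(ProductSet(Interval(-41/7, -1/93), {-9, -4/5, 2/73, 4/73}), ProductSet(Interval(-1/93, 7*sqrt(7)), Naturals0))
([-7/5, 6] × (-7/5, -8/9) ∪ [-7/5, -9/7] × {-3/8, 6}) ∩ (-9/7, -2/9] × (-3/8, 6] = ∅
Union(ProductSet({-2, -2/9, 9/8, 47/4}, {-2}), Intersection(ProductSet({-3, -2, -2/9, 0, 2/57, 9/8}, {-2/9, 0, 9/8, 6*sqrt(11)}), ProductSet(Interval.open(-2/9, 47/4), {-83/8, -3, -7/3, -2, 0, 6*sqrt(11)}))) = Union(ProductSet({0, 2/57, 9/8}, {0, 6*sqrt(11)}), ProductSet({-2, -2/9, 9/8, 47/4}, {-2}))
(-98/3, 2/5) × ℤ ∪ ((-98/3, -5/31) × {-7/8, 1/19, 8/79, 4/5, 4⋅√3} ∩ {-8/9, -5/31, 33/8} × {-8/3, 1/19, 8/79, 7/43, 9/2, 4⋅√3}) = ((-98/3, 2/5) × ℤ) ∪ ({-8/9} × {1/19, 8/79, 4⋅√3})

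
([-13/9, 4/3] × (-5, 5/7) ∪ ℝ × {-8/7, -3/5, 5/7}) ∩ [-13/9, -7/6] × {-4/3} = [-13/9, -7/6] × {-4/3}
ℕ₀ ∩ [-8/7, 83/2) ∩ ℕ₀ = {0, 1, …, 41}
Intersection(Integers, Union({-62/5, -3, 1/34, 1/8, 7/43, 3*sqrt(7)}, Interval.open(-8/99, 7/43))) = Union({-3}, Range(0, 1, 1))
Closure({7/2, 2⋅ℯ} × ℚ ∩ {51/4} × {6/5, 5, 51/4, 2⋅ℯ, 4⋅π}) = ∅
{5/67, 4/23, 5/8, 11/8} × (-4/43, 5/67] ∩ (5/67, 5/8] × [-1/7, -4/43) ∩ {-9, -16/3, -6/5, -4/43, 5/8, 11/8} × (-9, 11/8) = ∅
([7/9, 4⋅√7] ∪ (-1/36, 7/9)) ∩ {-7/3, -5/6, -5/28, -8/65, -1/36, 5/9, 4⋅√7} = {5/9, 4⋅√7}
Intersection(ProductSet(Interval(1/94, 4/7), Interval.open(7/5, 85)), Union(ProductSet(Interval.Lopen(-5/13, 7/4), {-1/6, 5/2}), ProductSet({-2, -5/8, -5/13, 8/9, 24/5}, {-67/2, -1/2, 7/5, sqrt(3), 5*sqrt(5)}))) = ProductSet(Interval(1/94, 4/7), {5/2})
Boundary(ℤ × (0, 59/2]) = ℤ × [0, 59/2]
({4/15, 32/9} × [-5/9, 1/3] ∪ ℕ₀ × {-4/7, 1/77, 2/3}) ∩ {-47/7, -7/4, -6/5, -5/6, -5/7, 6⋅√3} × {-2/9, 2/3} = ∅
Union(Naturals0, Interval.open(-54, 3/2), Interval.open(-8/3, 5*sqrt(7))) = Union(Interval.open(-54, 5*sqrt(7)), Naturals0)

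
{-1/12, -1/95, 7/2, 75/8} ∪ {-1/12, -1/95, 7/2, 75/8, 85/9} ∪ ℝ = ℝ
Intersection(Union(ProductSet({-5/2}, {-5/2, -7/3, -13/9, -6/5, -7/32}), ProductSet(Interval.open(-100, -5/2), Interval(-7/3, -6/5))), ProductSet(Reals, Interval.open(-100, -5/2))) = EmptySet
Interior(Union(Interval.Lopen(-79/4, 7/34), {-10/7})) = Interval.open(-79/4, 7/34)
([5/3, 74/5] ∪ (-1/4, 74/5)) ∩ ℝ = (-1/4, 74/5]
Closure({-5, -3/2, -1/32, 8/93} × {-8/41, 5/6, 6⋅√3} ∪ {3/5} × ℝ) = ({3/5} × ℝ) ∪ ({-5, -3/2, -1/32, 8/93} × {-8/41, 5/6, 6⋅√3})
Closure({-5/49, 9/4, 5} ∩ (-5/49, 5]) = {9/4, 5}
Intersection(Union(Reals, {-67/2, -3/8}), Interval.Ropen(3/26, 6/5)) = Interval.Ropen(3/26, 6/5)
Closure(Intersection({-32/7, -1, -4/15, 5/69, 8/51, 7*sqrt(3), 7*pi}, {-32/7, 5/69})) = {-32/7, 5/69}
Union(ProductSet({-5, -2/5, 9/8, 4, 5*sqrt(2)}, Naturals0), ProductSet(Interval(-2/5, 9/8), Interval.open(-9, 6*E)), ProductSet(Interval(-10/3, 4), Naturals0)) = Union(ProductSet(Interval(-2/5, 9/8), Interval.open(-9, 6*E)), ProductSet(Union({-5, 5*sqrt(2)}, Interval(-10/3, 4)), Naturals0))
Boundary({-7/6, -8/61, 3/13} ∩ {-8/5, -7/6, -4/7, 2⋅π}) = {-7/6}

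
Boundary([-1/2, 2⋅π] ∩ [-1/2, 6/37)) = {-1/2, 6/37}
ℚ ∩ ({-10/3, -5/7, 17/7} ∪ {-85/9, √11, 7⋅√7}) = {-85/9, -10/3, -5/7, 17/7}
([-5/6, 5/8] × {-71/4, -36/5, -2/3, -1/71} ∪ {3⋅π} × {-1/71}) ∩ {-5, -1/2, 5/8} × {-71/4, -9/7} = {-1/2, 5/8} × {-71/4}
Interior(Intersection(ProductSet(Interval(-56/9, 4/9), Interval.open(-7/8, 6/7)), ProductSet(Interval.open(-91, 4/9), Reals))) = ProductSet(Interval.open(-56/9, 4/9), Interval.open(-7/8, 6/7))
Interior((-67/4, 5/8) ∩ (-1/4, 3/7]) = (-1/4, 3/7)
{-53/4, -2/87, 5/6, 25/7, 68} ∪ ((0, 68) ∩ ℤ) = {-53/4, -2/87, 5/6, 25/7, 68} ∪ {1, 2, …, 67}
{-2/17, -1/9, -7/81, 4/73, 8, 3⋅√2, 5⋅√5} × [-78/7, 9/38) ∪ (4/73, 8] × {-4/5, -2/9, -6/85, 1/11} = ((4/73, 8] × {-4/5, -2/9, -6/85, 1/11}) ∪ ({-2/17, -1/9, -7/81, 4/73, 8, 3⋅√2, 5⋅√5} × [-78/7, 9/38))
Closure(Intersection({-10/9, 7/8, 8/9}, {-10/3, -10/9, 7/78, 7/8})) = {-10/9, 7/8}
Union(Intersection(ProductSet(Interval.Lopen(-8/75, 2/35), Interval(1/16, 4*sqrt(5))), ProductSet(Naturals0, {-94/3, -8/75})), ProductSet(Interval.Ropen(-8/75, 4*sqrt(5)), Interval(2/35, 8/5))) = ProductSet(Interval.Ropen(-8/75, 4*sqrt(5)), Interval(2/35, 8/5))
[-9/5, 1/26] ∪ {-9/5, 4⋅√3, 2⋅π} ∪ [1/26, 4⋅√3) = [-9/5, 4⋅√3]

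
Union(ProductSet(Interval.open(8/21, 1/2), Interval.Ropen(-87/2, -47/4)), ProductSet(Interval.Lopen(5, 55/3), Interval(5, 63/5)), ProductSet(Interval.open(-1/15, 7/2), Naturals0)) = Union(ProductSet(Interval.open(-1/15, 7/2), Naturals0), ProductSet(Interval.open(8/21, 1/2), Interval.Ropen(-87/2, -47/4)), ProductSet(Interval.Lopen(5, 55/3), Interval(5, 63/5)))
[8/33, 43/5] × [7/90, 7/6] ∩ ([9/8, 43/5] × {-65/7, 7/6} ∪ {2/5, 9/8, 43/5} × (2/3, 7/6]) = ([9/8, 43/5] × {7/6}) ∪ ({2/5, 9/8, 43/5} × (2/3, 7/6])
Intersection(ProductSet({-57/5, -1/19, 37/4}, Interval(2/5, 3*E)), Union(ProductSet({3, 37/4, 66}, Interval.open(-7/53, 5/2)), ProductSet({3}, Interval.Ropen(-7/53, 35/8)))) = ProductSet({37/4}, Interval.Ropen(2/5, 5/2))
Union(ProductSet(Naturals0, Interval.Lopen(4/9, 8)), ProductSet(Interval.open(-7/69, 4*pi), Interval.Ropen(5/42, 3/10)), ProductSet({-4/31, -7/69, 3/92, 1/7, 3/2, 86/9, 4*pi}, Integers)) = Union(ProductSet({-4/31, -7/69, 3/92, 1/7, 3/2, 86/9, 4*pi}, Integers), ProductSet(Interval.open(-7/69, 4*pi), Interval.Ropen(5/42, 3/10)), ProductSet(Naturals0, Interval.Lopen(4/9, 8)))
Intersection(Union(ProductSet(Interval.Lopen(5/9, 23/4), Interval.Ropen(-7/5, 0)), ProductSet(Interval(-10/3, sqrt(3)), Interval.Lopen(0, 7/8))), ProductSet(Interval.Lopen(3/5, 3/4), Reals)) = ProductSet(Interval.Lopen(3/5, 3/4), Union(Interval.Ropen(-7/5, 0), Interval.Lopen(0, 7/8)))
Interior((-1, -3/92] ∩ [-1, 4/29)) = (-1, -3/92)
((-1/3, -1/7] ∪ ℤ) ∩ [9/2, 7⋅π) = {5, 6, …, 21}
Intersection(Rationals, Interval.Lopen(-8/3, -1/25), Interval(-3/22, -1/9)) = Intersection(Interval(-3/22, -1/9), Rationals)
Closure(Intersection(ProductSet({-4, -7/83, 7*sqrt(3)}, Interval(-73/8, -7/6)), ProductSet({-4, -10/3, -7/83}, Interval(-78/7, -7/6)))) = ProductSet({-4, -7/83}, Interval(-73/8, -7/6))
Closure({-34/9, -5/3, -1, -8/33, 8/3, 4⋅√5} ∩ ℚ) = {-34/9, -5/3, -1, -8/33, 8/3}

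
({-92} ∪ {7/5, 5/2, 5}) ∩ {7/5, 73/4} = {7/5}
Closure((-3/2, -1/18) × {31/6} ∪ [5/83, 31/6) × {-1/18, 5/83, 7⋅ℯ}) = ([-3/2, -1/18] × {31/6}) ∪ ([5/83, 31/6] × {-1/18, 5/83, 7⋅ℯ})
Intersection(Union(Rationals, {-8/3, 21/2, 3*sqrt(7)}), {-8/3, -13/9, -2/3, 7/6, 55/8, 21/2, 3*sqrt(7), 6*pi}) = {-8/3, -13/9, -2/3, 7/6, 55/8, 21/2, 3*sqrt(7)}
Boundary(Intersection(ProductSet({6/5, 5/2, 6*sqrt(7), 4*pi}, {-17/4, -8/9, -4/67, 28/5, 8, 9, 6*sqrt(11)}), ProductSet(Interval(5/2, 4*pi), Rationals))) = ProductSet({5/2, 4*pi}, {-17/4, -8/9, -4/67, 28/5, 8, 9})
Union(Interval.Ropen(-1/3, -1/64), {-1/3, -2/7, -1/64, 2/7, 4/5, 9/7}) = Union({2/7, 4/5, 9/7}, Interval(-1/3, -1/64))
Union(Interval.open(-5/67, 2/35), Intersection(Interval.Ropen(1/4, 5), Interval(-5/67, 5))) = Union(Interval.open(-5/67, 2/35), Interval.Ropen(1/4, 5))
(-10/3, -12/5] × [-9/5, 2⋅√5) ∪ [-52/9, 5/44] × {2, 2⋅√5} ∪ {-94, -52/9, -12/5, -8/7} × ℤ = ({-94, -52/9, -12/5, -8/7} × ℤ) ∪ ([-52/9, 5/44] × {2, 2⋅√5}) ∪ ((-10/3, -12/5] × [-9/5, 2⋅√5))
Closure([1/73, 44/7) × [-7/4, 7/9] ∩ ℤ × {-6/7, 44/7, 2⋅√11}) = {1, 2, …, 6} × {-6/7}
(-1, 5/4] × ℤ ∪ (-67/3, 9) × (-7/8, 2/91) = ((-1, 5/4] × ℤ) ∪ ((-67/3, 9) × (-7/8, 2/91))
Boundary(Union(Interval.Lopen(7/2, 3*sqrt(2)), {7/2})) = {7/2, 3*sqrt(2)}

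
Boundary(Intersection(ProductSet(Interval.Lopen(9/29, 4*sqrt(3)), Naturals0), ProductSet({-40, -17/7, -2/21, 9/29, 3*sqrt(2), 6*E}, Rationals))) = ProductSet({3*sqrt(2)}, Naturals0)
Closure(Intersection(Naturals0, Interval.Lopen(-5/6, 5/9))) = Range(0, 1, 1)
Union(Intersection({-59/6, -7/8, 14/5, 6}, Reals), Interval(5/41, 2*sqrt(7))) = Union({-59/6, -7/8, 6}, Interval(5/41, 2*sqrt(7)))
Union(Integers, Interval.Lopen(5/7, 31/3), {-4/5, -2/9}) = Union({-4/5, -2/9}, Integers, Interval.Lopen(5/7, 31/3))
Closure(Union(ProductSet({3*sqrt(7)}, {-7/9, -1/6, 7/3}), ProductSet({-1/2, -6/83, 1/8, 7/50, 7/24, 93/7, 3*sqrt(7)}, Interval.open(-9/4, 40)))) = ProductSet({-1/2, -6/83, 1/8, 7/50, 7/24, 93/7, 3*sqrt(7)}, Interval(-9/4, 40))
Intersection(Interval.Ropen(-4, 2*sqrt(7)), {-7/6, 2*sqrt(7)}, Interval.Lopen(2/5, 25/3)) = EmptySet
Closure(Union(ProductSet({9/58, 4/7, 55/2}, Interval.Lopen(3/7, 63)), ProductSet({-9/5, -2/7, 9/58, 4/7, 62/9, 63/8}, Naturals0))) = Union(ProductSet({9/58, 4/7, 55/2}, Interval(3/7, 63)), ProductSet({-9/5, -2/7, 9/58, 4/7, 62/9, 63/8}, Naturals0))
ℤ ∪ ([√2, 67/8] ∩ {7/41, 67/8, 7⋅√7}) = ℤ ∪ {67/8}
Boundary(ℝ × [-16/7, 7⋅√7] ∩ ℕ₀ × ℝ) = ℕ₀ × [-16/7, 7⋅√7]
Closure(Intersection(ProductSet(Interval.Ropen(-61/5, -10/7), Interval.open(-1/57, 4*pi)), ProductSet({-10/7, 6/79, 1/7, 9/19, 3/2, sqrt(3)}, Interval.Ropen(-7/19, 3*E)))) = EmptySet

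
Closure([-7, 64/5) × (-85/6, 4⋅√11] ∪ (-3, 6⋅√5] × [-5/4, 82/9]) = ({-7} × [-85/6, 4⋅√11]) ∪ ([-7, 64/5] × {-85/6, 4⋅√11}) ∪ ([-7, 64/5) × (-85/6, 4⋅√11]) ∪ ((-3, 6⋅√5] × [-5/4, 82/9]) ∪ ({-7, 64/5} × ([-85/6, -5/4] ∪ [82/9, 4⋅√11]))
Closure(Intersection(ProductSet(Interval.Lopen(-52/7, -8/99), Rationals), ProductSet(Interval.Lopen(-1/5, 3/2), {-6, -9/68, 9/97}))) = ProductSet(Interval(-1/5, -8/99), {-6, -9/68, 9/97})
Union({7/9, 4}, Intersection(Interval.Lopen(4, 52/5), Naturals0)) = Union({7/9, 4}, Range(5, 11, 1))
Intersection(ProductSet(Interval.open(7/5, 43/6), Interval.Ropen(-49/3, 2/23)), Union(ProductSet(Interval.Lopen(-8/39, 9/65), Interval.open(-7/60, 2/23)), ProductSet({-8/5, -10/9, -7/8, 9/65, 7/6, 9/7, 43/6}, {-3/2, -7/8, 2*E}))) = EmptySet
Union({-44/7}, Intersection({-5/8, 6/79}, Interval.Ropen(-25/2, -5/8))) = {-44/7}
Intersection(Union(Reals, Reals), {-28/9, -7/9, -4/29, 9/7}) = {-28/9, -7/9, -4/29, 9/7}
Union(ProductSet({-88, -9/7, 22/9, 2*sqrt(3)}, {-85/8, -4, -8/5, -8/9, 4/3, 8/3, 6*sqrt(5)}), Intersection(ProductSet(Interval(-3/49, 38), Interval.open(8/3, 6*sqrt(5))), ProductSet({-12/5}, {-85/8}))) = ProductSet({-88, -9/7, 22/9, 2*sqrt(3)}, {-85/8, -4, -8/5, -8/9, 4/3, 8/3, 6*sqrt(5)})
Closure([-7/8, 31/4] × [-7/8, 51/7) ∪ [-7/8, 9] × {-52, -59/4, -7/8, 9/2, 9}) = ([-7/8, 31/4] × [-7/8, 51/7]) ∪ ([-7/8, 9] × {-52, -59/4, -7/8, 9/2, 9})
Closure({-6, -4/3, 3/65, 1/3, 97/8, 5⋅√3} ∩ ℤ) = {-6}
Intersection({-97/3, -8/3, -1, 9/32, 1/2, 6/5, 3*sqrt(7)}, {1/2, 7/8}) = {1/2}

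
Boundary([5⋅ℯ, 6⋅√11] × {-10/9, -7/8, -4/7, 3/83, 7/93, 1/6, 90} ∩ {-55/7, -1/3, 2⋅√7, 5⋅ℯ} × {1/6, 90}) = {5⋅ℯ} × {1/6, 90}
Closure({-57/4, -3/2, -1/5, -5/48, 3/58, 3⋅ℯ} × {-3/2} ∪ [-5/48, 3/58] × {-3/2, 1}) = ([-5/48, 3/58] × {-3/2, 1}) ∪ ({-57/4, -3/2, -1/5, -5/48, 3/58, 3⋅ℯ} × {-3/2})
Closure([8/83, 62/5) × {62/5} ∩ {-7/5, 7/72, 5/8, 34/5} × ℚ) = {7/72, 5/8, 34/5} × {62/5}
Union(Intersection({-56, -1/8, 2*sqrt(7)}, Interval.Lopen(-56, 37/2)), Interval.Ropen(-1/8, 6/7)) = Union({2*sqrt(7)}, Interval.Ropen(-1/8, 6/7))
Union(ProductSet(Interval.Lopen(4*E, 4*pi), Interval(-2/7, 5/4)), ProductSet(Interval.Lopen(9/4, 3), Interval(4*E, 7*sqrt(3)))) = Union(ProductSet(Interval.Lopen(9/4, 3), Interval(4*E, 7*sqrt(3))), ProductSet(Interval.Lopen(4*E, 4*pi), Interval(-2/7, 5/4)))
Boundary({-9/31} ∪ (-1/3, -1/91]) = {-1/3, -1/91}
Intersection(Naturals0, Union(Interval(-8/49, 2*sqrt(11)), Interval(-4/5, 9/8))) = Range(0, 7, 1)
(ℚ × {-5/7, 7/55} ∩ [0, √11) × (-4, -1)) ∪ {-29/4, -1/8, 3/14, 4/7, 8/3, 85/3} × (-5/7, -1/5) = {-29/4, -1/8, 3/14, 4/7, 8/3, 85/3} × (-5/7, -1/5)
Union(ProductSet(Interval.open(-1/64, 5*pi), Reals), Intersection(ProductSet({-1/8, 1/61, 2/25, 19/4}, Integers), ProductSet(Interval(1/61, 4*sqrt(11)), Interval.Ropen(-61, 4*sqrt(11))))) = ProductSet(Interval.open(-1/64, 5*pi), Reals)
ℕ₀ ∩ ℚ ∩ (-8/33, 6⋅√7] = {0, 1, …, 15}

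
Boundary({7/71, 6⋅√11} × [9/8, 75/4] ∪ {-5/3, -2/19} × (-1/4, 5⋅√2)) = ({-5/3, -2/19} × [-1/4, 5⋅√2]) ∪ ({7/71, 6⋅√11} × [9/8, 75/4])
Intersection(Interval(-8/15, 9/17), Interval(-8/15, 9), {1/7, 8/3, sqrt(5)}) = {1/7}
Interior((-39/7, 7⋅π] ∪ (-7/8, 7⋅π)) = (-39/7, 7⋅π)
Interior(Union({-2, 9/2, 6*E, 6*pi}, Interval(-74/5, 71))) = Interval.open(-74/5, 71)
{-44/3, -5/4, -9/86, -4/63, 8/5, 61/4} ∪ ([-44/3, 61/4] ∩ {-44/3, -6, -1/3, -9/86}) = {-44/3, -6, -5/4, -1/3, -9/86, -4/63, 8/5, 61/4}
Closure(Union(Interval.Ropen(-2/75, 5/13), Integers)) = Union(Integers, Interval(-2/75, 5/13))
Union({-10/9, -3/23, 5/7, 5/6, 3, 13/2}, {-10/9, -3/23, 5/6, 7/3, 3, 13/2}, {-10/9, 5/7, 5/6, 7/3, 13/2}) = {-10/9, -3/23, 5/7, 5/6, 7/3, 3, 13/2}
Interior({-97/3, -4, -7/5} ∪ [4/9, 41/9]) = (4/9, 41/9)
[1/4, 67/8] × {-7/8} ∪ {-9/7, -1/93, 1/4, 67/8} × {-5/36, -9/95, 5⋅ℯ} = ([1/4, 67/8] × {-7/8}) ∪ ({-9/7, -1/93, 1/4, 67/8} × {-5/36, -9/95, 5⋅ℯ})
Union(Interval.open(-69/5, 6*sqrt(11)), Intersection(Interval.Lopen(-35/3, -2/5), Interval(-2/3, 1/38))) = Interval.open(-69/5, 6*sqrt(11))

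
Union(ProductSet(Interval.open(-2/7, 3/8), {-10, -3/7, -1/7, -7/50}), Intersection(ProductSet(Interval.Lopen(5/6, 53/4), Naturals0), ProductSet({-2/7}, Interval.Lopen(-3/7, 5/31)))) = ProductSet(Interval.open(-2/7, 3/8), {-10, -3/7, -1/7, -7/50})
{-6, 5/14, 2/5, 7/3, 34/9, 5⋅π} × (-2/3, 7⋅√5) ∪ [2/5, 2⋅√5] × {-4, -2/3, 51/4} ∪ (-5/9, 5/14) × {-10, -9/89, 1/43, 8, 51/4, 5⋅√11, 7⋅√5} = ([2/5, 2⋅√5] × {-4, -2/3, 51/4}) ∪ ({-6, 5/14, 2/5, 7/3, 34/9, 5⋅π} × (-2/3, 7⋅√5)) ∪ ((-5/9, 5/14) × {-10, -9/89, 1/43, 8, 51/4, 5⋅√11, 7⋅√5})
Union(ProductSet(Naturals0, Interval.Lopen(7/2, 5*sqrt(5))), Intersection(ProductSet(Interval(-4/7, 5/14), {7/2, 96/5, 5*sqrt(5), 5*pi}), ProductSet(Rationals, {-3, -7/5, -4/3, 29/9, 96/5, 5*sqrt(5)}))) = Union(ProductSet(Intersection(Interval(-4/7, 5/14), Rationals), {96/5, 5*sqrt(5)}), ProductSet(Naturals0, Interval.Lopen(7/2, 5*sqrt(5))))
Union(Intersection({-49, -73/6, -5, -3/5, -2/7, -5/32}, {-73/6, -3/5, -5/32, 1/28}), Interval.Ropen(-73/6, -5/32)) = Interval(-73/6, -5/32)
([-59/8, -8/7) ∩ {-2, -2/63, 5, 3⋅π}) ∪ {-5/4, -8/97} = {-2, -5/4, -8/97}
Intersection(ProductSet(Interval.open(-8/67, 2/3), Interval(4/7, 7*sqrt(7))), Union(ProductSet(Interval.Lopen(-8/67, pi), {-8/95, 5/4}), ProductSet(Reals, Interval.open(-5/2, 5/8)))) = ProductSet(Interval.open(-8/67, 2/3), Union({5/4}, Interval.Ropen(4/7, 5/8)))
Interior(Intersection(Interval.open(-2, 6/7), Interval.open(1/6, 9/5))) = Interval.open(1/6, 6/7)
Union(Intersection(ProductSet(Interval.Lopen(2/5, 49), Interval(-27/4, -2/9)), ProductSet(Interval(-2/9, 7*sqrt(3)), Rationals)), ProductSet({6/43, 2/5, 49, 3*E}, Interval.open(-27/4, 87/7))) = Union(ProductSet({6/43, 2/5, 49, 3*E}, Interval.open(-27/4, 87/7)), ProductSet(Interval.Lopen(2/5, 7*sqrt(3)), Intersection(Interval(-27/4, -2/9), Rationals)))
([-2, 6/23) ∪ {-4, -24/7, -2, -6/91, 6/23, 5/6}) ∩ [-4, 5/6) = {-4, -24/7} ∪ [-2, 6/23]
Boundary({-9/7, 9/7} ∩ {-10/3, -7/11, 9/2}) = ∅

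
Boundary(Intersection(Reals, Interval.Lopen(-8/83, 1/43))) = {-8/83, 1/43}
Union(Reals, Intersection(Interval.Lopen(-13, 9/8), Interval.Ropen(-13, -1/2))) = Interval(-oo, oo)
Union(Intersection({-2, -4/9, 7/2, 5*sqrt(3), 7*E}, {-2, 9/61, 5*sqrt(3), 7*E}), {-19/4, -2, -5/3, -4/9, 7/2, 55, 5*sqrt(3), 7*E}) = {-19/4, -2, -5/3, -4/9, 7/2, 55, 5*sqrt(3), 7*E}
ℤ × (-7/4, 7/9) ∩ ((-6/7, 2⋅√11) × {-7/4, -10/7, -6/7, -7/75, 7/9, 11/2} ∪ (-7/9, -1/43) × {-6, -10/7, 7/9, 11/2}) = {0, 1, …, 6} × {-10/7, -6/7, -7/75}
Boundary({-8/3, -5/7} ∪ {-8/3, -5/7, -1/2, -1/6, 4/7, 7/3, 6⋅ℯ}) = {-8/3, -5/7, -1/2, -1/6, 4/7, 7/3, 6⋅ℯ}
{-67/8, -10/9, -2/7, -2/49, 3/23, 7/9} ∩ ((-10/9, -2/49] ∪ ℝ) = {-67/8, -10/9, -2/7, -2/49, 3/23, 7/9}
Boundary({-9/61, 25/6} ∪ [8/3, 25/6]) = {-9/61, 8/3, 25/6}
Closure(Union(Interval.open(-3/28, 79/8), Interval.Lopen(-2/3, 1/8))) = Interval(-2/3, 79/8)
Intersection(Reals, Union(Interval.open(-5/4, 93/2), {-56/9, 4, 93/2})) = Union({-56/9}, Interval.Lopen(-5/4, 93/2))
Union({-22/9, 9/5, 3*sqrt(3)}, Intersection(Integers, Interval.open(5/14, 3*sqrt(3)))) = Union({-22/9, 9/5, 3*sqrt(3)}, Range(1, 6, 1))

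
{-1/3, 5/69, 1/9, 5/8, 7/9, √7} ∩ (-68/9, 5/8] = {-1/3, 5/69, 1/9, 5/8}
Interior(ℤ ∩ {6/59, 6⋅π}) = ∅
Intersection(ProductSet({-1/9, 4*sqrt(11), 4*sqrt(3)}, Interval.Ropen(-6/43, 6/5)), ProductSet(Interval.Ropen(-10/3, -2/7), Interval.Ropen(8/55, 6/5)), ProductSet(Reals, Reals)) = EmptySet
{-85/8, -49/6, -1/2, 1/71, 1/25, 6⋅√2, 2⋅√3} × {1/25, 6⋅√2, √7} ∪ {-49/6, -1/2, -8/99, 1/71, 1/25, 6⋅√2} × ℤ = ({-49/6, -1/2, -8/99, 1/71, 1/25, 6⋅√2} × ℤ) ∪ ({-85/8, -49/6, -1/2, 1/71, 1/25, 6⋅√2, 2⋅√3} × {1/25, 6⋅√2, √7})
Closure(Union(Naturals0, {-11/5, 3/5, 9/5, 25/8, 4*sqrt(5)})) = Union({-11/5, 3/5, 9/5, 25/8, 4*sqrt(5)}, Naturals0)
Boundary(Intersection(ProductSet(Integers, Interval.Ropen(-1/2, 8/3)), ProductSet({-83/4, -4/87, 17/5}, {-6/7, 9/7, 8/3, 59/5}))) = EmptySet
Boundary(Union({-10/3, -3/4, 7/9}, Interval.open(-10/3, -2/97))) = {-10/3, -2/97, 7/9}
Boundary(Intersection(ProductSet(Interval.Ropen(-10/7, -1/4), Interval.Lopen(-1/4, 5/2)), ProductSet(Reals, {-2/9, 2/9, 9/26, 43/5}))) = ProductSet(Interval(-10/7, -1/4), {-2/9, 2/9, 9/26})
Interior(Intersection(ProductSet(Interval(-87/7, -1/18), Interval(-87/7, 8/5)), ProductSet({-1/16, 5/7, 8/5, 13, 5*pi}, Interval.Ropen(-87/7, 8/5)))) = EmptySet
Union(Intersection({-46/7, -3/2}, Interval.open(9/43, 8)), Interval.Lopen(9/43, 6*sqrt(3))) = Interval.Lopen(9/43, 6*sqrt(3))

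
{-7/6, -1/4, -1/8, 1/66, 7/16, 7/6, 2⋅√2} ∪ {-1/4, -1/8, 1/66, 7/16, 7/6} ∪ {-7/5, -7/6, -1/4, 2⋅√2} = {-7/5, -7/6, -1/4, -1/8, 1/66, 7/16, 7/6, 2⋅√2}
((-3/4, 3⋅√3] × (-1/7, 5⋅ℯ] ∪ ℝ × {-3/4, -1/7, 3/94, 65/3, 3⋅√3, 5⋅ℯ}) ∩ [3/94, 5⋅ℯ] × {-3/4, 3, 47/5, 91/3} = ([3/94, 5⋅ℯ] × {-3/4}) ∪ ([3/94, 3⋅√3] × {3, 47/5})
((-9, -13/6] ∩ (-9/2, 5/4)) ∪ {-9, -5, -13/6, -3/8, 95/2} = {-9, -5, -3/8, 95/2} ∪ (-9/2, -13/6]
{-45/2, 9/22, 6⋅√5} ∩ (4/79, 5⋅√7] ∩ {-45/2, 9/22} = {9/22}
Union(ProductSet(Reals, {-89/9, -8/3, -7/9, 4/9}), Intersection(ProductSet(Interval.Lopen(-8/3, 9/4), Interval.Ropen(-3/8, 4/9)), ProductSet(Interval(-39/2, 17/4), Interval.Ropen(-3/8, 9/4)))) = Union(ProductSet(Interval.Lopen(-8/3, 9/4), Interval.Ropen(-3/8, 4/9)), ProductSet(Reals, {-89/9, -8/3, -7/9, 4/9}))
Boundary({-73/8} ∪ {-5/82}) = {-73/8, -5/82}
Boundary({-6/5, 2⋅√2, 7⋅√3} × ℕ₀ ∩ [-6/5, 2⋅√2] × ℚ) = {-6/5, 2⋅√2} × ℕ₀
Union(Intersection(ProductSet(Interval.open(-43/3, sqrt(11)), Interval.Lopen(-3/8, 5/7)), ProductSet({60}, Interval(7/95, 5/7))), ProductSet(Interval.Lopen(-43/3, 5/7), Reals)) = ProductSet(Interval.Lopen(-43/3, 5/7), Reals)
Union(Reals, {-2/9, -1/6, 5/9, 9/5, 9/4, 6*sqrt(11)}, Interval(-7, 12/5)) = Interval(-oo, oo)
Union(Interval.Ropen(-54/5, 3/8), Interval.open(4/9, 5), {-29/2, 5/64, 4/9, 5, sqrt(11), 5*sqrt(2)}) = Union({-29/2, 5*sqrt(2)}, Interval.Ropen(-54/5, 3/8), Interval(4/9, 5))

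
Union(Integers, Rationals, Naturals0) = Rationals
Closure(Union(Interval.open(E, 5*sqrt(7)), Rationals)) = Union(Interval(-oo, oo), Rationals)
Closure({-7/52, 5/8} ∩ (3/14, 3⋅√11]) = {5/8}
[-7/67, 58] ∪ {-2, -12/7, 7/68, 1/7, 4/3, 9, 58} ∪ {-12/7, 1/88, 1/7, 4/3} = {-2, -12/7} ∪ [-7/67, 58]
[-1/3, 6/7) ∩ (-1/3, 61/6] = (-1/3, 6/7)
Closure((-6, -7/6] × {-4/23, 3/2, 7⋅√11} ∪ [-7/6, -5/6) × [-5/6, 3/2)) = ({-7/6, -5/6} × [-5/6, 3/2]) ∪ ([-7/6, -5/6] × {-5/6, 3/2}) ∪ ([-7/6, -5/6) × [-5/6, 3/2)) ∪ ([-6, -7/6] × {-4/23, 3/2, 7⋅√11})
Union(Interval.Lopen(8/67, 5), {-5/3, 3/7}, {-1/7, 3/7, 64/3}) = Union({-5/3, -1/7, 64/3}, Interval.Lopen(8/67, 5))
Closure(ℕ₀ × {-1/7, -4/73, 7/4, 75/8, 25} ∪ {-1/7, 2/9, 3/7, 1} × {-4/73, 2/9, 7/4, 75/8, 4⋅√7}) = (ℕ₀ × {-1/7, -4/73, 7/4, 75/8, 25}) ∪ ({-1/7, 2/9, 3/7, 1} × {-4/73, 2/9, 7/4, 75/8, 4⋅√7})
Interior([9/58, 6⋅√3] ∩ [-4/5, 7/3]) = (9/58, 7/3)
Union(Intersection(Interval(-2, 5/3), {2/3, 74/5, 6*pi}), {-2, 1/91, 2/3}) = {-2, 1/91, 2/3}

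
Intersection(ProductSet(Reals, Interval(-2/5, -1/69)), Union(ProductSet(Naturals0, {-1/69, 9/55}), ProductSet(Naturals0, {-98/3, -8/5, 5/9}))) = ProductSet(Naturals0, {-1/69})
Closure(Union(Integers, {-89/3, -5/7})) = Union({-89/3, -5/7}, Integers)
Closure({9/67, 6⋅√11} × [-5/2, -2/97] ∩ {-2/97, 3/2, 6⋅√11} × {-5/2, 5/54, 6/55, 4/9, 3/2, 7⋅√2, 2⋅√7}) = {6⋅√11} × {-5/2}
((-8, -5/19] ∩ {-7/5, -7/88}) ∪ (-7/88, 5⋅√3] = {-7/5} ∪ (-7/88, 5⋅√3]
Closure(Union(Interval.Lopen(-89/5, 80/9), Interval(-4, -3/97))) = Interval(-89/5, 80/9)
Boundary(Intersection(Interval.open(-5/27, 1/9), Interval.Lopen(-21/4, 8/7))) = {-5/27, 1/9}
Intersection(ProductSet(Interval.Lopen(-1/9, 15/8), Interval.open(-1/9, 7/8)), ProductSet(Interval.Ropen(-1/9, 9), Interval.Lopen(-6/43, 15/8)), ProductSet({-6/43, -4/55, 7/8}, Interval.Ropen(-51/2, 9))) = ProductSet({-4/55, 7/8}, Interval.open(-1/9, 7/8))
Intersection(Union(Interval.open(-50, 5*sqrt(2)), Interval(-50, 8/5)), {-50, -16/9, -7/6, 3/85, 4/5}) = {-50, -16/9, -7/6, 3/85, 4/5}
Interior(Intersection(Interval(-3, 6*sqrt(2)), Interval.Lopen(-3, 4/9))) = Interval.open(-3, 4/9)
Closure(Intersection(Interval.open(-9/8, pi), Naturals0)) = Range(0, 4, 1)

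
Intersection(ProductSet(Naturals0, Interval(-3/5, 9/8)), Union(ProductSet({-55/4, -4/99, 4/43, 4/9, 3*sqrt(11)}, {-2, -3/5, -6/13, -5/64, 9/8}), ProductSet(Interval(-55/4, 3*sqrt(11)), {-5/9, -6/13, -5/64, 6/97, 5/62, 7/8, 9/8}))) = ProductSet(Range(0, 10, 1), {-5/9, -6/13, -5/64, 6/97, 5/62, 7/8, 9/8})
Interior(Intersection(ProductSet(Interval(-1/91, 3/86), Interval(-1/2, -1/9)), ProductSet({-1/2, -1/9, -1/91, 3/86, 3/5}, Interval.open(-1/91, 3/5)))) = EmptySet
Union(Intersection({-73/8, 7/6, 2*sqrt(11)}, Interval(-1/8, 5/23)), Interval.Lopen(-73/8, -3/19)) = Interval.Lopen(-73/8, -3/19)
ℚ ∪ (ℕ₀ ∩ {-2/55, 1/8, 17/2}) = ℚ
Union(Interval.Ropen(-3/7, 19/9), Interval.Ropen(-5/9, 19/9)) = Interval.Ropen(-5/9, 19/9)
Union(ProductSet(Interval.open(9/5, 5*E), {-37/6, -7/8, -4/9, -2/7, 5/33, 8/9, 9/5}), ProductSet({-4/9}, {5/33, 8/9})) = Union(ProductSet({-4/9}, {5/33, 8/9}), ProductSet(Interval.open(9/5, 5*E), {-37/6, -7/8, -4/9, -2/7, 5/33, 8/9, 9/5}))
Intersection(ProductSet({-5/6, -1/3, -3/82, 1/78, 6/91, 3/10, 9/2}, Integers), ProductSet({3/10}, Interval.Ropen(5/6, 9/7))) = ProductSet({3/10}, Range(1, 2, 1))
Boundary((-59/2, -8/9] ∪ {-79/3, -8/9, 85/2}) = {-59/2, -8/9, 85/2}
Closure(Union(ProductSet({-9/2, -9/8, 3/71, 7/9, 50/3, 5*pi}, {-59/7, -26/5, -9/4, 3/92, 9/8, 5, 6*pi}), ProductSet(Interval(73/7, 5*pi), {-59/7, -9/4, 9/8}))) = Union(ProductSet({-9/2, -9/8, 3/71, 7/9, 50/3, 5*pi}, {-59/7, -26/5, -9/4, 3/92, 9/8, 5, 6*pi}), ProductSet(Interval(73/7, 5*pi), {-59/7, -9/4, 9/8}))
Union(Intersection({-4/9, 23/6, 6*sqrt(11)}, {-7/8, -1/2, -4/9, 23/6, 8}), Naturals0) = Union({-4/9, 23/6}, Naturals0)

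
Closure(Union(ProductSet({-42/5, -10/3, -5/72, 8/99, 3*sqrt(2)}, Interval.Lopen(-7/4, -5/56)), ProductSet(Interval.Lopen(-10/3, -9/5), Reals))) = Union(ProductSet({-42/5, -10/3, -5/72, 8/99, 3*sqrt(2)}, Interval(-7/4, -5/56)), ProductSet(Interval(-10/3, -9/5), Reals))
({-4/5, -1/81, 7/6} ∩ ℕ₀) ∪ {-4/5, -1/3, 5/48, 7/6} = {-4/5, -1/3, 5/48, 7/6}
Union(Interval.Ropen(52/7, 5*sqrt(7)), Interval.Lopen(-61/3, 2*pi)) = Union(Interval.Lopen(-61/3, 2*pi), Interval.Ropen(52/7, 5*sqrt(7)))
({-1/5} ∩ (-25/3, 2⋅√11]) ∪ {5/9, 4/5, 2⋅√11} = {-1/5, 5/9, 4/5, 2⋅√11}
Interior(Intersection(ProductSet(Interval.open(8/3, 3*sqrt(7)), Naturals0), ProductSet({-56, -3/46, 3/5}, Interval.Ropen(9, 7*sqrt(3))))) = EmptySet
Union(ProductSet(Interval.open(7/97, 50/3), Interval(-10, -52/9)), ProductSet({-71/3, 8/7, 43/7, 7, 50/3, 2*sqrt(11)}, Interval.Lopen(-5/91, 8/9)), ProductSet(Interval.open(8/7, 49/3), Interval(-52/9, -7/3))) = Union(ProductSet({-71/3, 8/7, 43/7, 7, 50/3, 2*sqrt(11)}, Interval.Lopen(-5/91, 8/9)), ProductSet(Interval.open(7/97, 50/3), Interval(-10, -52/9)), ProductSet(Interval.open(8/7, 49/3), Interval(-52/9, -7/3)))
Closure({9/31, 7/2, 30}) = {9/31, 7/2, 30}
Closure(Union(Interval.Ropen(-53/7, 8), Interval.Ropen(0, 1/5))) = Interval(-53/7, 8)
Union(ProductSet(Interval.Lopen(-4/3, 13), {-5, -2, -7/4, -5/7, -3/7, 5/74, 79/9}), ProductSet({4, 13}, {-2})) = ProductSet(Interval.Lopen(-4/3, 13), {-5, -2, -7/4, -5/7, -3/7, 5/74, 79/9})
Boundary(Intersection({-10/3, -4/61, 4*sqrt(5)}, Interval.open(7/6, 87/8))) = {4*sqrt(5)}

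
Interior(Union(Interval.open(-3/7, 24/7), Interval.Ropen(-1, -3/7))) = Union(Interval.open(-1, -3/7), Interval.open(-3/7, 24/7))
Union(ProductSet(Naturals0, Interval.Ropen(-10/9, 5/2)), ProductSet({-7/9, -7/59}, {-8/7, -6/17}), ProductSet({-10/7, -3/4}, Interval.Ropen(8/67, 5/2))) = Union(ProductSet({-10/7, -3/4}, Interval.Ropen(8/67, 5/2)), ProductSet({-7/9, -7/59}, {-8/7, -6/17}), ProductSet(Naturals0, Interval.Ropen(-10/9, 5/2)))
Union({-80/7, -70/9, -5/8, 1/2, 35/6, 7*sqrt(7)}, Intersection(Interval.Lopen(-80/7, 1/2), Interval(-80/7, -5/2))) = Union({-5/8, 1/2, 35/6, 7*sqrt(7)}, Interval(-80/7, -5/2))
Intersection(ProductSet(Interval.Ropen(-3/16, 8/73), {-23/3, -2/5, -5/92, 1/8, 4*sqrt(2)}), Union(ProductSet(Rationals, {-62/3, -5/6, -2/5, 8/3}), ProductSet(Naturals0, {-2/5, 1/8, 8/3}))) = Union(ProductSet(Intersection(Interval.Ropen(-3/16, 8/73), Rationals), {-2/5}), ProductSet(Range(0, 1, 1), {-2/5, 1/8}))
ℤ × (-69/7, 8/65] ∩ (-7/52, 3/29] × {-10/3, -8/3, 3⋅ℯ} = {0} × {-10/3, -8/3}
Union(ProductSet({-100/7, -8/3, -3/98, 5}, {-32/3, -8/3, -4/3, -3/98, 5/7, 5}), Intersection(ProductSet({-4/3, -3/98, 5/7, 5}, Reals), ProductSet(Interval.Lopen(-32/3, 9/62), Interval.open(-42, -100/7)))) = Union(ProductSet({-4/3, -3/98}, Interval.open(-42, -100/7)), ProductSet({-100/7, -8/3, -3/98, 5}, {-32/3, -8/3, -4/3, -3/98, 5/7, 5}))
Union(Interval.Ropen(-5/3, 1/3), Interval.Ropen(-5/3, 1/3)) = Interval.Ropen(-5/3, 1/3)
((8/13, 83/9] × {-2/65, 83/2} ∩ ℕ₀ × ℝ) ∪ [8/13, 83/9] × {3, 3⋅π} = ({1, 2, …, 9} × {-2/65, 83/2}) ∪ ([8/13, 83/9] × {3, 3⋅π})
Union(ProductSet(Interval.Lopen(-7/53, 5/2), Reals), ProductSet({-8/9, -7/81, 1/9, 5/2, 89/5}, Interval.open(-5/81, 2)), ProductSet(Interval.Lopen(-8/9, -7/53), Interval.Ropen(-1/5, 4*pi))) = Union(ProductSet({-8/9, -7/81, 1/9, 5/2, 89/5}, Interval.open(-5/81, 2)), ProductSet(Interval.Lopen(-8/9, -7/53), Interval.Ropen(-1/5, 4*pi)), ProductSet(Interval.Lopen(-7/53, 5/2), Reals))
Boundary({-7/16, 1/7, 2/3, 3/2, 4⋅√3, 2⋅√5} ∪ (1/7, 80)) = {-7/16, 1/7, 80}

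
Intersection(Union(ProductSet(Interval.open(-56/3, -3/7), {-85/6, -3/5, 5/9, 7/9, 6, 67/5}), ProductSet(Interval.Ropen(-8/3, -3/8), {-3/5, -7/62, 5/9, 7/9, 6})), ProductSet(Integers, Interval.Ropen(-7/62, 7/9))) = Union(ProductSet(Range(-18, 0, 1), {5/9}), ProductSet(Range(-2, 0, 1), {-7/62, 5/9}))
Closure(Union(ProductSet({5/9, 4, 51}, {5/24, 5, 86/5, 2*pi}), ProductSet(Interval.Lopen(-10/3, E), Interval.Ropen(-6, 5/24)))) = Union(ProductSet({-10/3, E}, Interval(-6, 5/24)), ProductSet({5/9, 4, 51}, {5/24, 5, 86/5, 2*pi}), ProductSet(Interval(-10/3, E), {-6, 5/24}), ProductSet(Interval.Lopen(-10/3, E), Interval.Ropen(-6, 5/24)))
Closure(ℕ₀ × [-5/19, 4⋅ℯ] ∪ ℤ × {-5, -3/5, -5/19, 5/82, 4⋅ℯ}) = (ℕ₀ × [-5/19, 4⋅ℯ]) ∪ (ℤ × {-5, -3/5, -5/19, 5/82, 4⋅ℯ})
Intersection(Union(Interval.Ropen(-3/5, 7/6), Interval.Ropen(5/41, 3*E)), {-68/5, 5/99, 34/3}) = {5/99}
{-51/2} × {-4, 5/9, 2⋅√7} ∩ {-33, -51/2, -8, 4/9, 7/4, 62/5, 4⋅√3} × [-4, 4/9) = {-51/2} × {-4}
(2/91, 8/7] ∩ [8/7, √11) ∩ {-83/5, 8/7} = {8/7}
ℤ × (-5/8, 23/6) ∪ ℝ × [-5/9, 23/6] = (ℤ × (-5/8, 23/6)) ∪ (ℝ × [-5/9, 23/6])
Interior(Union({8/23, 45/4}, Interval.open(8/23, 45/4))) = Interval.open(8/23, 45/4)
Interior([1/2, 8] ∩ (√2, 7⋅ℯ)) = (√2, 8)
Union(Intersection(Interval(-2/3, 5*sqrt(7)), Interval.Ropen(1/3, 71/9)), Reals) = Interval(-oo, oo)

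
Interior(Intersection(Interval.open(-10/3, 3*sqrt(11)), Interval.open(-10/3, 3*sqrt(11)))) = Interval.open(-10/3, 3*sqrt(11))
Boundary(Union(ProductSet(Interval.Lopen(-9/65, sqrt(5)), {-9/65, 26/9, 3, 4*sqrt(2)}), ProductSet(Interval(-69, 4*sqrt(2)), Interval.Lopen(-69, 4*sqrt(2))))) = Union(ProductSet({-69, 4*sqrt(2)}, Interval(-69, 4*sqrt(2))), ProductSet(Interval(-69, 4*sqrt(2)), {-69, 4*sqrt(2)}))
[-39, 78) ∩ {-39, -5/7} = {-39, -5/7}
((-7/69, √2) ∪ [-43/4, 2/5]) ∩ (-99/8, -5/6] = [-43/4, -5/6]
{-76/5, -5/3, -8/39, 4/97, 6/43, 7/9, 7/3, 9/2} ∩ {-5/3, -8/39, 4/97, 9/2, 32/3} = {-5/3, -8/39, 4/97, 9/2}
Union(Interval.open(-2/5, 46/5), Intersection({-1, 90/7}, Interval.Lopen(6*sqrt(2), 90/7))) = Union({90/7}, Interval.open(-2/5, 46/5))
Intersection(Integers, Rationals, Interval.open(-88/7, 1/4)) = Range(-12, 1, 1)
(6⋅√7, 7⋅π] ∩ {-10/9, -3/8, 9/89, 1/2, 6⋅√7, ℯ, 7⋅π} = {7⋅π}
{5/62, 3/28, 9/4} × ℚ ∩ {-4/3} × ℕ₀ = ∅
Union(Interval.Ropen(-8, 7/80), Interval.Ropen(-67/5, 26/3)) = Interval.Ropen(-67/5, 26/3)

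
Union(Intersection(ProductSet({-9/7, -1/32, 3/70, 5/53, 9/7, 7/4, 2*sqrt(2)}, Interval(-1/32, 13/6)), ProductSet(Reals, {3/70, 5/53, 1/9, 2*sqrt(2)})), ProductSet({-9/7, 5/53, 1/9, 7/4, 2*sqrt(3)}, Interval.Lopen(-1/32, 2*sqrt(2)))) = Union(ProductSet({-9/7, 5/53, 1/9, 7/4, 2*sqrt(3)}, Interval.Lopen(-1/32, 2*sqrt(2))), ProductSet({-9/7, -1/32, 3/70, 5/53, 9/7, 7/4, 2*sqrt(2)}, {3/70, 5/53, 1/9}))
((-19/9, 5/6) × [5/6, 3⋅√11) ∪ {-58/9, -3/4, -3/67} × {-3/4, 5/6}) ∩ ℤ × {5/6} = {-2, -1, 0} × {5/6}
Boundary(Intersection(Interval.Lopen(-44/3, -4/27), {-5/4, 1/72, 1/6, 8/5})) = {-5/4}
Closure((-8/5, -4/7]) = [-8/5, -4/7]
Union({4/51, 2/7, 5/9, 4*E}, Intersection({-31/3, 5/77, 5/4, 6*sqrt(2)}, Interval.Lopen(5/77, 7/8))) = {4/51, 2/7, 5/9, 4*E}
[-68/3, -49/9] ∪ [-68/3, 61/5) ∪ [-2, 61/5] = [-68/3, 61/5]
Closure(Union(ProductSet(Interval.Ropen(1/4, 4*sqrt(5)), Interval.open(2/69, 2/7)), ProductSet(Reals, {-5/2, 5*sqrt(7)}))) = Union(ProductSet({1/4, 4*sqrt(5)}, Interval(2/69, 2/7)), ProductSet(Reals, {-5/2, 5*sqrt(7)}), ProductSet(Interval(1/4, 4*sqrt(5)), {2/69, 2/7}), ProductSet(Interval.Ropen(1/4, 4*sqrt(5)), Interval.open(2/69, 2/7)))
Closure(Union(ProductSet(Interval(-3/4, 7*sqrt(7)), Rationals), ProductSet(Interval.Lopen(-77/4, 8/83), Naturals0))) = Union(ProductSet(Interval(-77/4, 8/83), Naturals0), ProductSet(Interval(-3/4, 7*sqrt(7)), Reals))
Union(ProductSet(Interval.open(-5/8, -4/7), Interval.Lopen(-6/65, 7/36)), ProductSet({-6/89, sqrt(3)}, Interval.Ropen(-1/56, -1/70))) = Union(ProductSet({-6/89, sqrt(3)}, Interval.Ropen(-1/56, -1/70)), ProductSet(Interval.open(-5/8, -4/7), Interval.Lopen(-6/65, 7/36)))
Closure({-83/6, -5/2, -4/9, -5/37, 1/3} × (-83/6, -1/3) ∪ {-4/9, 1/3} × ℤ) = ({-4/9, 1/3} × ℤ) ∪ ({-83/6, -5/2, -4/9, -5/37, 1/3} × [-83/6, -1/3])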